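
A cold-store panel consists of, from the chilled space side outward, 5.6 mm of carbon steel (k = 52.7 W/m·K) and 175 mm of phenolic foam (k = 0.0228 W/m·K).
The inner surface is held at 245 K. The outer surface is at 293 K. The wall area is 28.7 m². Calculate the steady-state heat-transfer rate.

Q ≈ 179 W

Series thermal resistances:
R_carbon steel = L/(kA) = 0.0056/(52.7×28.7) = 3.703×10^-6 K/W
R_phenolic foam = L/(kA) = 0.175/(0.0228×28.7) = 0.2674 K/W
R_total = 0.2674 K/W
Q = ΔT / R_total = 48 / 0.2674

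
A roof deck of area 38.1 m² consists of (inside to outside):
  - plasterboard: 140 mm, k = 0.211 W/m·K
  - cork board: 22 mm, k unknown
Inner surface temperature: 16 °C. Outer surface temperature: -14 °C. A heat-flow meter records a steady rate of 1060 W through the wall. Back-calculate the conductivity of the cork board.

k ≈ 0.053 W/(m·K)

Treating each layer as a thermal resistance in series:
R_plasterboard = L/(kA) = 0.14/(0.211×38.1) = 0.01741 K/W
Sum of known resistances R_other = 0.01741 K/W
Total R = ΔT/Q = 30/1060 = 0.0283 K/W
R_cork board = R_total − R_other = 0.01089 K/W
k = L/(R·A) = 0.022/(0.01089×38.1)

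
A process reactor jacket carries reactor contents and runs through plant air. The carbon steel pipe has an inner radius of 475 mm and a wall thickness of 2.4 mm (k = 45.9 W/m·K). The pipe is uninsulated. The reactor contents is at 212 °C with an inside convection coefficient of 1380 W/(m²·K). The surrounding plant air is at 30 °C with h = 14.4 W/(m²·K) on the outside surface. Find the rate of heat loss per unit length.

q′ ≈ 7770 W/m

Treating each annulus and film as a series resistance:
R_inner film = 1/(h_i·2πr₁L) = 1/(1380×2π×0.475×1) = 2.428×10^-4 K/W
R_carbon steel pipe wall = ln(477.4/475)/(2π×45.9×1) = 1.748×10^-5 K/W
R_outer film = 1/(h_o·2πr_oL) = 1/(14.4×2π×0.4774×1) = 0.02315 K/W
R_total = 0.02341 K/W
Q = ΔT/R_total = 182/0.02341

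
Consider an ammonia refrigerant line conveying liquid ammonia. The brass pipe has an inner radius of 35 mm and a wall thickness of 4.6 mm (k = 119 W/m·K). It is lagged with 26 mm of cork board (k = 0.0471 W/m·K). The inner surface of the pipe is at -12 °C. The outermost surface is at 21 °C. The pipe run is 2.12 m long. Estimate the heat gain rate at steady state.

Treating each annulus and film as a series resistance:
R_brass pipe wall = ln(39.6/35)/(2π×119×2.12) = 7.79×10^-5 K/W
R_cork board = ln(65.6/39.6)/(2π×0.0471×2.12) = 0.8045 K/W
R_total = 0.8046 K/W
Q = ΔT/R_total = 33/0.8046

Q ≈ 41 W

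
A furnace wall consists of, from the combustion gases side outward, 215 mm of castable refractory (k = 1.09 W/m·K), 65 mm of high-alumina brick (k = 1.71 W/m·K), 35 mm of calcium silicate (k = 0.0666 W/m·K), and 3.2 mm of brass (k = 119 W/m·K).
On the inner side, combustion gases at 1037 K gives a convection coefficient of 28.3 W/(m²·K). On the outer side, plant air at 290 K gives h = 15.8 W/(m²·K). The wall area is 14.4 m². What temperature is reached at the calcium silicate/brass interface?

Treating each layer as a thermal resistance in series:
R_inner film = 1/(h_i·A) = 1/(28.3×14.4) = 0.002454 K/W
R_castable refractory = L/(kA) = 0.215/(1.09×14.4) = 0.0137 K/W
R_high-alumina brick = L/(kA) = 0.065/(1.71×14.4) = 0.00264 K/W
R_calcium silicate = L/(kA) = 0.035/(0.0666×14.4) = 0.03649 K/W
R_brass = L/(kA) = 0.0032/(119×14.4) = 1.867×10^-6 K/W
R_outer film = 1/(h_o·A) = 1/(15.8×14.4) = 0.004395 K/W
R_total = 0.05968 K/W;  Q = ΔT/R_total = 747/0.05968 = 12520 W
T_interface = T_inner − Q·ΣR(inner→interface) = 1037 − 12500×0.05529

T ≈ 345 K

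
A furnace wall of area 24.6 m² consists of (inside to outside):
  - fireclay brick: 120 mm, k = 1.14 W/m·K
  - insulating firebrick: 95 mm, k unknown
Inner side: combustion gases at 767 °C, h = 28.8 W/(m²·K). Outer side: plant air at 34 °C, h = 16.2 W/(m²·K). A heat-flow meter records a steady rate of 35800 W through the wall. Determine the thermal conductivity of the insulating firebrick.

k ≈ 0.315 W/(m·K)

Treating each layer as a thermal resistance in series:
R_inner film = 1/(h_i·A) = 1/(28.8×24.6) = 0.001411 K/W
R_fireclay brick = L/(kA) = 0.12/(1.14×24.6) = 0.004279 K/W
R_outer film = 1/(h_o·A) = 1/(16.2×24.6) = 0.002509 K/W
Sum of known resistances R_other = 0.0082 K/W
Total R = ΔT/Q = 733/35800 = 0.02047 K/W
R_insulating firebrick = R_total − R_other = 0.01228 K/W
k = L/(R·A) = 0.095/(0.01228×24.6)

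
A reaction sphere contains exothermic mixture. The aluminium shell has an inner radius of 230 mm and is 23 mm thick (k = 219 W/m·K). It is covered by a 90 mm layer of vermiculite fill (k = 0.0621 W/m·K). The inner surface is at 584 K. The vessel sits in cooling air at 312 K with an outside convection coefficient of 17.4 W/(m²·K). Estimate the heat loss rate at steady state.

Q ≈ 199 W

Spherical conduction: R = (1/r_in − 1/r_out)/(4πk) per layer; series-sum.
R_aluminium shell = (1/0.23 − 1/0.253)/(4π×219) = 1.436×10^-4 K/W
R_vermiculite fill = (1/0.253 − 1/0.343)/(4π×0.0621) = 1.329 K/W
R_outer film = 1/(h·4πr_o²) = 1/(17.4×4π×0.343²) = 0.03887 K/W
R_total = 1.368 K/W
Q = ΔT/R_total = 272/1.368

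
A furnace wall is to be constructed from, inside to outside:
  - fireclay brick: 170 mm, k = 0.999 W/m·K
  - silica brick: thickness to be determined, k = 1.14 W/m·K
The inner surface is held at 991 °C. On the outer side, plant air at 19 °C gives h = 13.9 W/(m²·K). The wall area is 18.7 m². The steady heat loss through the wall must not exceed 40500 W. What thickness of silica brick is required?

L ≈ 236 mm

Model the wall as resistances in series:
R_fireclay brick = L/(kA) = 0.17/(0.999×18.7) = 0.0091 K/W
R_outer film = 1/(h_o·A) = 1/(13.9×18.7) = 0.003847 K/W
Sum of the known resistances R_other = 0.01295 K/W
Required total resistance R_tot = ΔT/Q_allow = 972/40500 = 0.024 K/W
R_silica brick = R_tot − R_other = 0.01105 K/W
L = R·k·A = 0.01105×1.14×18.7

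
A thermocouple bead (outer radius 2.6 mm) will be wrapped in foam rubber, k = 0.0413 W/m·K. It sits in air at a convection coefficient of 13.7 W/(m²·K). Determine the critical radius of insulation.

r_cr ≈ 6.03 mm

For a sphere r_cr = 2k/h = 2×0.0413/13.7
r_cr = 6.03 mm; since the bare radius (2.6 mm) is below r_cr, adding a thin layer of insulation will *increase* heat loss.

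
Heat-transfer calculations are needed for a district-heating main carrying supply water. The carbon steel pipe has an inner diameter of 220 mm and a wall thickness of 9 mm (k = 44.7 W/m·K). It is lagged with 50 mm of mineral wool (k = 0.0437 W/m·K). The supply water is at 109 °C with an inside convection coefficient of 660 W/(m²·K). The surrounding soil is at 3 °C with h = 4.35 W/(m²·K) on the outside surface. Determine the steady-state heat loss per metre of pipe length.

Per-layer cylindrical resistances, series-summed:
R_inner film = 1/(h_i·2πr₁L) = 1/(660×2π×0.11×1) = 0.002192 K/W
R_carbon steel pipe wall = ln(119/110)/(2π×44.7×1) = 2.8×10^-4 K/W
R_mineral wool = ln(169/119)/(2π×0.0437×1) = 1.278 K/W
R_outer film = 1/(h_o·2πr_oL) = 1/(4.35×2π×0.169×1) = 0.2165 K/W
R_total = 1.496 K/W
Q = ΔT/R_total = 106/1.496

q′ ≈ 70.8 W/m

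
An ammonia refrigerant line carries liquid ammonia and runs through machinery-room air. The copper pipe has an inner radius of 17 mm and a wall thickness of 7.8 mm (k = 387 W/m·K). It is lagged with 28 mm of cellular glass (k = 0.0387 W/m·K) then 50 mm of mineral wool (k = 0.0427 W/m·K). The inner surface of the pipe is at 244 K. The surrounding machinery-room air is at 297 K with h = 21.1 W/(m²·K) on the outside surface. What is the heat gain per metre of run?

q′ ≈ 9.36 W/m

Radial resistances (cylindrical: R_cond = ln(r_o/r_i)/(2πkL), R_conv = 1/(h·2πrL)):
R_copper pipe wall = ln(24.8/17)/(2π×387×1) = 1.553×10^-4 K/W
R_cellular glass = ln(52.8/24.8)/(2π×0.0387×1) = 3.108 K/W
R_mineral wool = ln(102.8/52.8)/(2π×0.0427×1) = 2.483 K/W
R_outer film = 1/(h_o·2πr_oL) = 1/(21.1×2π×0.1028×1) = 0.07337 K/W
R_total = 5.665 K/W
Q = ΔT/R_total = 53/5.665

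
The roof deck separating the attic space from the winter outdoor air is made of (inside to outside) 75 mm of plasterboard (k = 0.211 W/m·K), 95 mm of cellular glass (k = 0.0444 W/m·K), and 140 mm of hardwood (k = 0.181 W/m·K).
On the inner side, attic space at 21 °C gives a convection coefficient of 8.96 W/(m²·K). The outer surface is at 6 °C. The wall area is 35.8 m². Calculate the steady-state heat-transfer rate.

Thermal resistances in series:
R_inner film = 1/(h_i·A) = 1/(8.96×35.8) = 0.003118 K/W
R_plasterboard = L/(kA) = 0.075/(0.211×35.8) = 0.009929 K/W
R_cellular glass = L/(kA) = 0.095/(0.0444×35.8) = 0.05977 K/W
R_hardwood = L/(kA) = 0.14/(0.181×35.8) = 0.02161 K/W
R_total = 0.09442 K/W
Q = ΔT / R_total = 15 / 0.09442

Q ≈ 159 W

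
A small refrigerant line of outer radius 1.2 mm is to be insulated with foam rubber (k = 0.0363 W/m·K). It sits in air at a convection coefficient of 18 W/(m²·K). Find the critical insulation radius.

For a cylinder r_cr = k/h = 0.0363/18
r_cr = 2.02 mm; since the bare radius (1.2 mm) is below r_cr, adding a thin layer of insulation will *increase* heat loss.

r_cr ≈ 2.02 mm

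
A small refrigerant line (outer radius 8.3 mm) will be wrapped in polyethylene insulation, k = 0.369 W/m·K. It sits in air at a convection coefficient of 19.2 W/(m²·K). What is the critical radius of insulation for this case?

r_cr ≈ 19.2 mm

For a cylinder r_cr = k/h = 0.369/19.2
r_cr = 19.2 mm; since the bare radius (8.3 mm) is below r_cr, adding a thin layer of insulation will *increase* heat loss.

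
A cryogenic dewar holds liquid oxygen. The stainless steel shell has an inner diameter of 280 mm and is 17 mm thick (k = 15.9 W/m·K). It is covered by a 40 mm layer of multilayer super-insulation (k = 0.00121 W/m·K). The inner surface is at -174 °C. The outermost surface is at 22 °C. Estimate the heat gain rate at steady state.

Q ≈ 2.3 W

Radial (spherical) resistances in series:
R_stainless steel shell = (1/0.14 − 1/0.157)/(4π×15.9) = 0.003871 K/W
R_multilayer super-insulation = (1/0.157 − 1/0.197)/(4π×0.00121) = 85.05 K/W
R_total = 85.06 K/W
Q = ΔT/R_total = 196/85.06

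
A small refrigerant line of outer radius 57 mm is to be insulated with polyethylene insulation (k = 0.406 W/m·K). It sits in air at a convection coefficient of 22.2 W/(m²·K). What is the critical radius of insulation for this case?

For a cylinder r_cr = k/h = 0.406/22.2
r_cr = 18.3 mm; since the bare radius (57 mm) is above r_cr, any added insulation will reduce heat loss.

r_cr ≈ 18.3 mm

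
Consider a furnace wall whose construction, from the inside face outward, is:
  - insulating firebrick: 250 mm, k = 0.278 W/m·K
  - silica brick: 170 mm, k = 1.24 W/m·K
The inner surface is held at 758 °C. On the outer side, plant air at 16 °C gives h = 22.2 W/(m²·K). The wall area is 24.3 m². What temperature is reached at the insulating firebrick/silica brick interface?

Model the wall as resistances in series:
R_insulating firebrick = L/(kA) = 0.25/(0.278×24.3) = 0.03701 K/W
R_silica brick = L/(kA) = 0.17/(1.24×24.3) = 0.005642 K/W
R_outer film = 1/(h_o·A) = 1/(22.2×24.3) = 0.001854 K/W
R_total = 0.0445 K/W;  Q = ΔT/R_total = 742/0.0445 = 16670 W
T_interface = T_inner − Q·ΣR(inner→interface) = 758 − 16700×0.03701

T ≈ 141 °C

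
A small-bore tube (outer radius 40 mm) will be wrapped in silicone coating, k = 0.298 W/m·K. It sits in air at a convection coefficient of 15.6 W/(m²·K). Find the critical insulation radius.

For a cylinder r_cr = k/h = 0.298/15.6
r_cr = 19.1 mm; since the bare radius (40 mm) is above r_cr, any added insulation will reduce heat loss.

r_cr ≈ 19.1 mm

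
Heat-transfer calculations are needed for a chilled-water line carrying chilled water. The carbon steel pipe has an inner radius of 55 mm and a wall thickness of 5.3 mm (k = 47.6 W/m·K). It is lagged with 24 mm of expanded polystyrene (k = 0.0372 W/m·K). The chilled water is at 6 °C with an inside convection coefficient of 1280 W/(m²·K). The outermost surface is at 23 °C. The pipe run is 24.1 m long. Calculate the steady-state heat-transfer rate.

Q ≈ 285 W

Cylindrical conduction, so R = ln(r₂/r₁)/(2πkL) per layer, in series:
R_inner film = 1/(h_i·2πr₁L) = 1/(1280×2π×0.055×24.1) = 9.381×10^-5 K/W
R_carbon steel pipe wall = ln(60.3/55)/(2π×47.6×24.1) = 1.276×10^-5 K/W
R_expanded polystyrene = ln(84.3/60.3)/(2π×0.0372×24.1) = 0.05948 K/W
R_total = 0.05959 K/W
Q = ΔT/R_total = 17/0.05959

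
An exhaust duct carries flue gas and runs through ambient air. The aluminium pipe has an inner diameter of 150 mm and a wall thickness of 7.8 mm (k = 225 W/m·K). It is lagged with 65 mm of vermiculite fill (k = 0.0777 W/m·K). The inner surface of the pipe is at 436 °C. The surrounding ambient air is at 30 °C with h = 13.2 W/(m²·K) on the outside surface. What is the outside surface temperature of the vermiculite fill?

Radial resistances (cylindrical: R_cond = ln(r_o/r_i)/(2πkL), R_conv = 1/(h·2πrL)):
R_aluminium pipe wall = ln(82.8/75)/(2π×225×1) = 6.999×10^-5 K/W
R_vermiculite fill = ln(147.8/82.8)/(2π×0.0777×1) = 1.187 K/W
R_outer film = 1/(h_o·2πr_oL) = 1/(13.2×2π×0.1478×1) = 0.08158 K/W
R_total = 1.269 K/W
Q = ΔT/R_total = 406/1.269
Q = 320 W/m
T_interface = T_inner − Q·ΣR(inner→interface) = 436 − 320×1.187

T ≈ 56.1 °C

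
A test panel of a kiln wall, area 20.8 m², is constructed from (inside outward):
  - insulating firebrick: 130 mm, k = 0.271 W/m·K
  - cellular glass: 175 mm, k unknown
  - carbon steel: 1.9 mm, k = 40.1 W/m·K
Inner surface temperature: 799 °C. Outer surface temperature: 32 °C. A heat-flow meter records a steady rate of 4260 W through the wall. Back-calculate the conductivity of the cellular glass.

k ≈ 0.0536 W/(m·K)

Treating each layer as a thermal resistance in series:
R_insulating firebrick = L/(kA) = 0.13/(0.271×20.8) = 0.02306 K/W
R_carbon steel = L/(kA) = 0.0019/(40.1×20.8) = 2.278×10^-6 K/W
Sum of known resistances R_other = 0.02307 K/W
Total R = ΔT/Q = 767/4260 = 0.18 K/W
R_cellular glass = R_total − R_other = 0.157 K/W
k = L/(R·A) = 0.175/(0.157×20.8)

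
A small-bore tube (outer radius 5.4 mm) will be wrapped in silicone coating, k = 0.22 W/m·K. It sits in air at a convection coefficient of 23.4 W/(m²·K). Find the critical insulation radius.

For a cylinder r_cr = k/h = 0.22/23.4
r_cr = 9.4 mm; since the bare radius (5.4 mm) is below r_cr, adding a thin layer of insulation will *increase* heat loss.

r_cr ≈ 9.4 mm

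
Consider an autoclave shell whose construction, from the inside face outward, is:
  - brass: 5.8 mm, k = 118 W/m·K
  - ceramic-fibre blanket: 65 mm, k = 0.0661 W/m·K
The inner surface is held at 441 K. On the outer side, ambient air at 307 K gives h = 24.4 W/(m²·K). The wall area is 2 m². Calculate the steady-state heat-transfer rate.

Model the wall as resistances in series:
R_brass = L/(kA) = 0.0058/(118×2) = 2.458×10^-5 K/W
R_ceramic-fibre blanket = L/(kA) = 0.065/(0.0661×2) = 0.4917 K/W
R_outer film = 1/(h_o·A) = 1/(24.4×2) = 0.02049 K/W
R_total = 0.5122 K/W
Q = ΔT / R_total = 134 / 0.5122

Q ≈ 262 W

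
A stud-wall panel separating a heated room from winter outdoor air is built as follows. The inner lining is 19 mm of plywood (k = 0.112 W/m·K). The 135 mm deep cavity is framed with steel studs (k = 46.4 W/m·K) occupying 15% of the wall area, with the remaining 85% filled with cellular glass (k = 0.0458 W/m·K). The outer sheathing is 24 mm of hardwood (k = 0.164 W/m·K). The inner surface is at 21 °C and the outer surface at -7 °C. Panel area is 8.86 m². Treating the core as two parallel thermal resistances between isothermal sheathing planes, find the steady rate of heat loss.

Sheathing layers in series; stud and cavity paths in parallel between them.
R_inner = 0.019/(0.112×8.86) = 0.01915 K/W
R_stud  = 0.135/(46.4×0.15×8.86) = 0.002189 K/W
R_cav   = 0.135/(0.0458×0.85×8.86) = 0.3914 K/W
1/R_core = 1/R_stud + 1/R_cav → R_core = 0.002177 K/W
R_outer = 0.024/(0.164×8.86) = 0.01652 K/W
R_total = 0.03784 K/W
Q = ΔT/R_total = 28/0.03784

Q ≈ 740 W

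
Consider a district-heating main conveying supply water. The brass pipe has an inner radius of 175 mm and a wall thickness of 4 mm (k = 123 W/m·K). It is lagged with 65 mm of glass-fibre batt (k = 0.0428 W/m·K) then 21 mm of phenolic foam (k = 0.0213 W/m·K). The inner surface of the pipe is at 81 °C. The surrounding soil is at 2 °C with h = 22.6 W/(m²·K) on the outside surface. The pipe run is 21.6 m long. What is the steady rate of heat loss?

Q ≈ 950 W

Per-layer cylindrical resistances, series-summed:
R_brass pipe wall = ln(179/175)/(2π×123×21.6) = 1.354×10^-6 K/W
R_glass-fibre batt = ln(244/179)/(2π×0.0428×21.6) = 0.05333 K/W
R_phenolic foam = ln(265/244)/(2π×0.0213×21.6) = 0.02856 K/W
R_outer film = 1/(h_o·2πr_oL) = 1/(22.6×2π×0.265×21.6) = 0.00123 K/W
R_total = 0.08312 K/W
Q = ΔT/R_total = 79/0.08312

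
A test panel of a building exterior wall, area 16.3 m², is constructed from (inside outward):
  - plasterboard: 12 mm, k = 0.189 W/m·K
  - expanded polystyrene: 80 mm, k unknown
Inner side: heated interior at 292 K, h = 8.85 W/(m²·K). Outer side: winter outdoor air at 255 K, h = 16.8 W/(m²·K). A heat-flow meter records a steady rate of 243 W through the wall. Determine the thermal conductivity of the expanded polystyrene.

k ≈ 0.0356 W/(m·K)

Using the resistance-network approach (series):
R_inner film = 1/(h_i·A) = 1/(8.85×16.3) = 0.006932 K/W
R_plasterboard = L/(kA) = 0.012/(0.189×16.3) = 0.003895 K/W
R_outer film = 1/(h_o·A) = 1/(16.8×16.3) = 0.003652 K/W
Sum of known resistances R_other = 0.01448 K/W
Total R = ΔT/Q = 37/243 = 0.1523 K/W
R_expanded polystyrene = R_total − R_other = 0.1378 K/W
k = L/(R·A) = 0.08/(0.1378×16.3)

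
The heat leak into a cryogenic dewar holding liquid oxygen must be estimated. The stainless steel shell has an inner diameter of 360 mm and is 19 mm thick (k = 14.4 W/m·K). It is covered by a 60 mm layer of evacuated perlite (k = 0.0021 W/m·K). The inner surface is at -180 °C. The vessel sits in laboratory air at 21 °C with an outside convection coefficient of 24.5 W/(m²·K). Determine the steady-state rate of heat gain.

Q ≈ 4.55 W

Each spherical layer contributes R = (1/r_i − 1/r_o)/(4πk):
R_stainless steel shell = (1/0.18 − 1/0.199)/(4π×14.4) = 0.002931 K/W
R_evacuated perlite = (1/0.199 − 1/0.259)/(4π×0.0021) = 44.11 K/W
R_outer film = 1/(h·4πr_o²) = 1/(24.5×4π×0.259²) = 0.04842 K/W
R_total = 44.16 K/W
Q = ΔT/R_total = 201/44.16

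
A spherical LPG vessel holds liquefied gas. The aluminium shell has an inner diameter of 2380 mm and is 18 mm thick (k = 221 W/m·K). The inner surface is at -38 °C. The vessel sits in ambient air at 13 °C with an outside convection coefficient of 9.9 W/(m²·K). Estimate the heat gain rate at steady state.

Q ≈ 9250 W

For a spherical shell R = (1/r₁ − 1/r₂)/(4πk); film R = 1/(h·4πr²). In series:
R_aluminium shell = (1/1.19 − 1/1.208)/(4π×221) = 4.509×10^-6 K/W
R_outer film = 1/(h·4πr_o²) = 1/(9.9×4π×1.208²) = 0.005508 K/W
R_total = 0.005513 K/W
Q = ΔT/R_total = 51/0.005513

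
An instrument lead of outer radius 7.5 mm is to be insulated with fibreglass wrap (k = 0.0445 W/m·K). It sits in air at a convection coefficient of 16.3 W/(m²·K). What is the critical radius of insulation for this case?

r_cr ≈ 2.73 mm

For a cylinder r_cr = k/h = 0.0445/16.3
r_cr = 2.73 mm; since the bare radius (7.5 mm) is above r_cr, any added insulation will reduce heat loss.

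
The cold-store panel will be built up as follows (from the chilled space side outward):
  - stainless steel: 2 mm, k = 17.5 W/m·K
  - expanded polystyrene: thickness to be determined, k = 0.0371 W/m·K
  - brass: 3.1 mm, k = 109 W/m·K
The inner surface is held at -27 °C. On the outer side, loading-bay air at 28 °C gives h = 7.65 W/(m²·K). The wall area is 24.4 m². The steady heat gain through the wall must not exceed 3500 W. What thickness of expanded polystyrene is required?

Model the wall as resistances in series:
R_stainless steel = L/(kA) = 0.002/(17.5×24.4) = 4.684×10^-6 K/W
R_brass = L/(kA) = 0.0031/(109×24.4) = 1.166×10^-6 K/W
R_outer film = 1/(h_o·A) = 1/(7.65×24.4) = 0.005357 K/W
Sum of the known resistances R_other = 0.005363 K/W
Required total resistance R_tot = ΔT/Q_allow = 55/3500 = 0.01571 K/W
R_expanded polystyrene = R_tot − R_other = 0.01035 K/W
L = R·k·A = 0.01035×0.0371×24.4

L ≈ 9.37 mm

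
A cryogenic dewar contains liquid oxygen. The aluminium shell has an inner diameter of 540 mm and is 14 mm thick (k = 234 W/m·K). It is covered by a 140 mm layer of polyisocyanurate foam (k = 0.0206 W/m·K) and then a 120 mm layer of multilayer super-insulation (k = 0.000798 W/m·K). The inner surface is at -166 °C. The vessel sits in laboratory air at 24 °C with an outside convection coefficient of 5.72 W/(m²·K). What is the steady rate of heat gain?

Q ≈ 3.37 W

For a spherical shell R = (1/r₁ − 1/r₂)/(4πk); film R = 1/(h·4πr²). In series:
R_aluminium shell = (1/0.27 − 1/0.284)/(4π×234) = 6.209×10^-5 K/W
R_polyisocyanurate foam = (1/0.284 − 1/0.424)/(4π×0.0206) = 4.491 K/W
R_multilayer super-insulation = (1/0.424 − 1/0.544)/(4π×0.000798) = 51.88 K/W
R_outer film = 1/(h·4πr_o²) = 1/(5.72×4π×0.544²) = 0.04701 K/W
R_total = 56.42 K/W
Q = ΔT/R_total = 190/56.42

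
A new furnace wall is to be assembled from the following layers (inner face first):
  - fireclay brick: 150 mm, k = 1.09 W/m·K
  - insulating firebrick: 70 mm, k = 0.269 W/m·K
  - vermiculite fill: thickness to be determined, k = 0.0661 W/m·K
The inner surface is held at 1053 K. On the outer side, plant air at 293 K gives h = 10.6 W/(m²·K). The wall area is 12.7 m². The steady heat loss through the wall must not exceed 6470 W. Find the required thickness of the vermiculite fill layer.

Thermal resistances in series:
R_fireclay brick = L/(kA) = 0.15/(1.09×12.7) = 0.01084 K/W
R_insulating firebrick = L/(kA) = 0.07/(0.269×12.7) = 0.02049 K/W
R_outer film = 1/(h_o·A) = 1/(10.6×12.7) = 0.007428 K/W
Sum of the known resistances R_other = 0.03875 K/W
Required total resistance R_tot = ΔT/Q_allow = 760/6470 = 0.1175 K/W
R_vermiculite fill = R_tot − R_other = 0.07871 K/W
L = R·k·A = 0.07871×0.0661×12.7

L ≈ 66.1 mm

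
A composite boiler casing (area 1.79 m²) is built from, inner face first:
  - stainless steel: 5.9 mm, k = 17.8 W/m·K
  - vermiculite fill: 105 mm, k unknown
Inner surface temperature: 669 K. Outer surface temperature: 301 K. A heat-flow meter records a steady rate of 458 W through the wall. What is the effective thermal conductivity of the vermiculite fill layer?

Treating each layer as a thermal resistance in series:
R_stainless steel = L/(kA) = 0.0059/(17.8×1.79) = 1.852×10^-4 K/W
Sum of known resistances R_other = 1.852×10^-4 K/W
Total R = ΔT/Q = 368/458 = 0.8035 K/W
R_vermiculite fill = R_total − R_other = 0.8033 K/W
k = L/(R·A) = 0.105/(0.8033×1.79)

k ≈ 0.073 W/(m·K)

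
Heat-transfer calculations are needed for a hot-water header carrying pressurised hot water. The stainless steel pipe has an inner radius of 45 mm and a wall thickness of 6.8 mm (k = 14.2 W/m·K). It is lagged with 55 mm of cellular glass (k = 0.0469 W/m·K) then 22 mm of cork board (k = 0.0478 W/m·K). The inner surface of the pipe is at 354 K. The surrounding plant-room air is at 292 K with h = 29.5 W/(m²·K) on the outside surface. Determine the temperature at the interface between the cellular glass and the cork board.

T ≈ 305 K

Cylindrical conduction, so R = ln(r₂/r₁)/(2πkL) per layer, in series:
R_stainless steel pipe wall = ln(51.8/45)/(2π×14.2×1) = 0.001577 K/W
R_cellular glass = ln(106.8/51.8)/(2π×0.0469×1) = 2.455 K/W
R_cork board = ln(128.8/106.8)/(2π×0.0478×1) = 0.6236 K/W
R_outer film = 1/(h_o·2πr_oL) = 1/(29.5×2π×0.1288×1) = 0.04189 K/W
R_total = 3.123 K/W
Q = ΔT/R_total = 62/3.123
Q = 19.9 W/m
T_interface = T_inner − Q·ΣR(inner→interface) = 354 − 19.9×2.457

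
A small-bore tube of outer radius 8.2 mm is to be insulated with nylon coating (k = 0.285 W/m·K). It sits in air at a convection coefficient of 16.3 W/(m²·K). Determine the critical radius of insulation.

For a cylinder r_cr = k/h = 0.285/16.3
r_cr = 17.5 mm; since the bare radius (8.2 mm) is below r_cr, adding a thin layer of insulation will *increase* heat loss.

r_cr ≈ 17.5 mm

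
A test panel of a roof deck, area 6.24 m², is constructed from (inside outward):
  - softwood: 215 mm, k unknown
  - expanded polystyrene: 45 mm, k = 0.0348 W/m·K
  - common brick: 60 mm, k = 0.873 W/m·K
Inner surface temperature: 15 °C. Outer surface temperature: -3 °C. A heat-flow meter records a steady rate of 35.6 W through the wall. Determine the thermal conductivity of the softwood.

k ≈ 0.12 W/(m·K)

Using the resistance-network approach (series):
R_expanded polystyrene = L/(kA) = 0.045/(0.0348×6.24) = 0.2072 K/W
R_common brick = L/(kA) = 0.06/(0.873×6.24) = 0.01101 K/W
Sum of known resistances R_other = 0.2182 K/W
Total R = ΔT/Q = 18/35.6 = 0.5056 K/W
R_softwood = R_total − R_other = 0.2874 K/W
k = L/(R·A) = 0.215/(0.2874×6.24)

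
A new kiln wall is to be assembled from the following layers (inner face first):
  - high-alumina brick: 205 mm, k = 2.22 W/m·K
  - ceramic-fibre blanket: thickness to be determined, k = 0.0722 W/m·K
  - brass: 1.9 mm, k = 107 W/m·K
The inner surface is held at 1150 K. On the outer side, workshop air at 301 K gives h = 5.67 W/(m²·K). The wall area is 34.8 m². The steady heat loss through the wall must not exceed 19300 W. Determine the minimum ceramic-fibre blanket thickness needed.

L ≈ 91.1 mm

Treating each layer as a thermal resistance in series:
R_high-alumina brick = L/(kA) = 0.205/(2.22×34.8) = 0.002654 K/W
R_brass = L/(kA) = 0.0019/(107×34.8) = 5.103×10^-7 K/W
R_outer film = 1/(h_o·A) = 1/(5.67×34.8) = 0.005068 K/W
Sum of the known resistances R_other = 0.007722 K/W
Required total resistance R_tot = ΔT/Q_allow = 849/19300 = 0.04399 K/W
R_ceramic-fibre blanket = R_tot − R_other = 0.03627 K/W
L = R·k·A = 0.03627×0.0722×34.8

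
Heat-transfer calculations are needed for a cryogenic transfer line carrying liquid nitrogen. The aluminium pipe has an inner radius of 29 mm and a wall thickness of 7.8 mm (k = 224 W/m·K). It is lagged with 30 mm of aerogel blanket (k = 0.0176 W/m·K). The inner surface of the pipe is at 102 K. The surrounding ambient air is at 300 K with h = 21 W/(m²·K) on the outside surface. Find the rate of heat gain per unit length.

Cylindrical conduction, so R = ln(r₂/r₁)/(2πkL) per layer, in series:
R_aluminium pipe wall = ln(36.8/29)/(2π×224×1) = 1.692×10^-4 K/W
R_aerogel blanket = ln(66.8/36.8)/(2π×0.0176×1) = 5.391 K/W
R_outer film = 1/(h_o·2πr_oL) = 1/(21×2π×0.0668×1) = 0.1135 K/W
R_total = 5.505 K/W
Q = ΔT/R_total = 198/5.505

q′ ≈ 36 W/m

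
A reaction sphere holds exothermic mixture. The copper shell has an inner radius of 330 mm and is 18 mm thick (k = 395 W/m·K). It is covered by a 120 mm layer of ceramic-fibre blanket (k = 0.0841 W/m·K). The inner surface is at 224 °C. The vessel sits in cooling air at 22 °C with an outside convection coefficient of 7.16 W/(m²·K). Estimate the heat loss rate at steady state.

Q ≈ 270 W

Radial (spherical) resistances in series:
R_copper shell = (1/0.33 − 1/0.348)/(4π×395) = 3.158×10^-5 K/W
R_ceramic-fibre blanket = (1/0.348 − 1/0.468)/(4π×0.0841) = 0.6972 K/W
R_outer film = 1/(h·4πr_o²) = 1/(7.16×4π×0.468²) = 0.05074 K/W
R_total = 0.748 K/W
Q = ΔT/R_total = 202/0.748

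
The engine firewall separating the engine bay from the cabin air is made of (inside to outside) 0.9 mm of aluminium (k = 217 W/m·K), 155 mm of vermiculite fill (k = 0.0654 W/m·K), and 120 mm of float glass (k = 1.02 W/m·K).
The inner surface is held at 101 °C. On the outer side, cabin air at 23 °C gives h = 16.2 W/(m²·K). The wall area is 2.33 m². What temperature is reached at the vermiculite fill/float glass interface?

T ≈ 28.5 °C

Using the resistance-network approach (series):
R_aluminium = L/(kA) = 0.0009/(217×2.33) = 1.78×10^-6 K/W
R_vermiculite fill = L/(kA) = 0.155/(0.0654×2.33) = 1.017 K/W
R_float glass = L/(kA) = 0.12/(1.02×2.33) = 0.05049 K/W
R_outer film = 1/(h_o·A) = 1/(16.2×2.33) = 0.02649 K/W
R_total = 1.094 K/W;  Q = ΔT/R_total = 78/1.094 = 71.29 W
T_interface = T_inner − Q·ΣR(inner→interface) = 101 − 71.3×1.017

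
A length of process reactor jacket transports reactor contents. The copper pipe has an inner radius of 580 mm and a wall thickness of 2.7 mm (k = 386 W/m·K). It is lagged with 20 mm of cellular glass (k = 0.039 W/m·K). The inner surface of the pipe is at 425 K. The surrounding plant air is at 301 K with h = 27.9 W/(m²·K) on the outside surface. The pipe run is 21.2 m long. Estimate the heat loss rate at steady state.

Treating each annulus and film as a series resistance:
R_copper pipe wall = ln(582.7/580)/(2π×386×21.2) = 9.033×10^-8 K/W
R_cellular glass = ln(602.7/582.7)/(2π×0.039×21.2) = 0.006496 K/W
R_outer film = 1/(h_o·2πr_oL) = 1/(27.9×2π×0.6027×21.2) = 4.465×10^-4 K/W
R_total = 0.006943 K/W
Q = ΔT/R_total = 124/0.006943

Q ≈ 17900 W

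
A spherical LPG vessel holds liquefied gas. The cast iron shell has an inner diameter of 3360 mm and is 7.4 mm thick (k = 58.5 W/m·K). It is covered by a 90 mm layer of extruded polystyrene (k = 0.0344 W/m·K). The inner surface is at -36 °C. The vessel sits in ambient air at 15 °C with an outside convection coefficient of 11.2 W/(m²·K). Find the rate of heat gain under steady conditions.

Q ≈ 712 W

Each spherical layer contributes R = (1/r_i − 1/r_o)/(4πk):
R_cast iron shell = (1/1.68 − 1/1.6874)/(4π×58.5) = 3.551×10^-6 K/W
R_extruded polystyrene = (1/1.6874 − 1/1.7774)/(4π×0.0344) = 0.06942 K/W
R_outer film = 1/(h·4πr_o²) = 1/(11.2×4π×1.7774²) = 0.002249 K/W
R_total = 0.07167 K/W
Q = ΔT/R_total = 51/0.07167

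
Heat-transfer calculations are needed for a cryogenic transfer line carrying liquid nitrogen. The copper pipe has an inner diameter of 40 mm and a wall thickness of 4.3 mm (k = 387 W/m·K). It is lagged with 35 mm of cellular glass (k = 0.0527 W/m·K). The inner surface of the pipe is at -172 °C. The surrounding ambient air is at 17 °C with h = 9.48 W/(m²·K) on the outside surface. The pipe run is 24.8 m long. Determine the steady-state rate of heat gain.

Radial resistances (cylindrical: R_cond = ln(r_o/r_i)/(2πkL), R_conv = 1/(h·2πrL)):
R_copper pipe wall = ln(24.3/20)/(2π×387×24.8) = 3.229×10^-6 K/W
R_cellular glass = ln(59.3/24.3)/(2π×0.0527×24.8) = 0.1086 K/W
R_outer film = 1/(h_o·2πr_oL) = 1/(9.48×2π×0.0593×24.8) = 0.01142 K/W
R_total = 0.1201 K/W
Q = ΔT/R_total = 189/0.1201

Q ≈ 1570 W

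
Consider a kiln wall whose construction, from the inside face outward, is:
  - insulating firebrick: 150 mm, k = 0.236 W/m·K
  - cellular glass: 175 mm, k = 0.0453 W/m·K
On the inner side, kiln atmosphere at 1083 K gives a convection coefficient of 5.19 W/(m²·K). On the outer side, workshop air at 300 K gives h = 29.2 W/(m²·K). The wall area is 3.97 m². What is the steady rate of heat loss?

Thermal resistances in series:
R_inner film = 1/(h_i·A) = 1/(5.19×3.97) = 0.04853 K/W
R_insulating firebrick = L/(kA) = 0.15/(0.236×3.97) = 0.1601 K/W
R_cellular glass = L/(kA) = 0.175/(0.0453×3.97) = 0.9731 K/W
R_outer film = 1/(h_o·A) = 1/(29.2×3.97) = 0.008626 K/W
R_total = 1.19 K/W
Q = ΔT / R_total = 783 / 1.19

Q ≈ 658 W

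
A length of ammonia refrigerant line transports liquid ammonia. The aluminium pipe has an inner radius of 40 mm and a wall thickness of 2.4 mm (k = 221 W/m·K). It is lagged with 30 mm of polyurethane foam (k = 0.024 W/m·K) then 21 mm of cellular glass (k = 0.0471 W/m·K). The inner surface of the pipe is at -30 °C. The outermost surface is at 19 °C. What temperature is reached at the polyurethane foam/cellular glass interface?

Per-layer cylindrical resistances, series-summed:
R_aluminium pipe wall = ln(42.4/40)/(2π×221×1) = 4.196×10^-5 K/W
R_polyurethane foam = ln(72.4/42.4)/(2π×0.024×1) = 3.548 K/W
R_cellular glass = ln(93.4/72.4)/(2π×0.0471×1) = 0.8606 K/W
R_total = 4.409 K/W
Q = ΔT/R_total = 49/4.409
Q = 11.1 W/m
T_interface = T_inner + Q·ΣR(inner→interface) = -30 + 11.1×3.548

T ≈ 9.44 °C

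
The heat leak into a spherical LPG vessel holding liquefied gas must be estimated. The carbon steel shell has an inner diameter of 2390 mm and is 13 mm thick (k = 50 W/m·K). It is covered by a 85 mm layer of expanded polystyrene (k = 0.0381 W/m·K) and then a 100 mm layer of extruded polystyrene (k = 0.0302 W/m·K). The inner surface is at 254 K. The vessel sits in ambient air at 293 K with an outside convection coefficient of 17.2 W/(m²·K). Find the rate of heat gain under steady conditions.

Q ≈ 149 W

Each spherical layer contributes R = (1/r_i − 1/r_o)/(4πk):
R_carbon steel shell = (1/1.195 − 1/1.208)/(4π×50) = 1.433×10^-5 K/W
R_expanded polystyrene = (1/1.208 − 1/1.293)/(4π×0.0381) = 0.1137 K/W
R_extruded polystyrene = (1/1.293 − 1/1.393)/(4π×0.0302) = 0.1463 K/W
R_outer film = 1/(h·4πr_o²) = 1/(17.2×4π×1.393²) = 0.002384 K/W
R_total = 0.2624 K/W
Q = ΔT/R_total = 39/0.2624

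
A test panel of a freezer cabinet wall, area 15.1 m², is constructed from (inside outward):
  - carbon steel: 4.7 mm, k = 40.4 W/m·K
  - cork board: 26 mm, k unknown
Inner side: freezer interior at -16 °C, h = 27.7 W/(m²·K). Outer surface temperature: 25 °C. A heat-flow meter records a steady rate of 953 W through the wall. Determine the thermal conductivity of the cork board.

Thermal resistances in series:
R_inner film = 1/(h_i·A) = 1/(27.7×15.1) = 0.002391 K/W
R_carbon steel = L/(kA) = 0.0047/(40.4×15.1) = 7.704×10^-6 K/W
Sum of known resistances R_other = 0.002399 K/W
Total R = ΔT/Q = 41/953 = 0.04302 K/W
R_cork board = R_total − R_other = 0.04062 K/W
k = L/(R·A) = 0.026/(0.04062×15.1)

k ≈ 0.0424 W/(m·K)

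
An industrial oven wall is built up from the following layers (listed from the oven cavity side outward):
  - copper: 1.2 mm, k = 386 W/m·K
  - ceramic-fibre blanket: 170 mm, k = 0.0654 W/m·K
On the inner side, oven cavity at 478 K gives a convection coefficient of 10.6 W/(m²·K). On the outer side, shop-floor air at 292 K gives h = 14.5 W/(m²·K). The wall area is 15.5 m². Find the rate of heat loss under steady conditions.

Q ≈ 1040 W

Treating each layer as a thermal resistance in series:
R_inner film = 1/(h_i·A) = 1/(10.6×15.5) = 0.006086 K/W
R_copper = L/(kA) = 0.0012/(386×15.5) = 2.006×10^-7 K/W
R_ceramic-fibre blanket = L/(kA) = 0.17/(0.0654×15.5) = 0.1677 K/W
R_outer film = 1/(h_o·A) = 1/(14.5×15.5) = 0.004449 K/W
R_total = 0.1782 K/W
Q = ΔT / R_total = 186 / 0.1782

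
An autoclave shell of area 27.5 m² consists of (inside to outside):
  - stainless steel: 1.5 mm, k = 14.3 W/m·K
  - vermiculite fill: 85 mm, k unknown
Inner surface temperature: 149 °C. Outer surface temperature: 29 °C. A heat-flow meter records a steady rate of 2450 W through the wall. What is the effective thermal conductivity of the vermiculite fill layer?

k ≈ 0.0631 W/(m·K)

Model the wall as resistances in series:
R_stainless steel = L/(kA) = 0.0015/(14.3×27.5) = 3.814×10^-6 K/W
Sum of known resistances R_other = 3.814×10^-6 K/W
Total R = ΔT/Q = 120/2450 = 0.04898 K/W
R_vermiculite fill = R_total − R_other = 0.04898 K/W
k = L/(R·A) = 0.085/(0.04898×27.5)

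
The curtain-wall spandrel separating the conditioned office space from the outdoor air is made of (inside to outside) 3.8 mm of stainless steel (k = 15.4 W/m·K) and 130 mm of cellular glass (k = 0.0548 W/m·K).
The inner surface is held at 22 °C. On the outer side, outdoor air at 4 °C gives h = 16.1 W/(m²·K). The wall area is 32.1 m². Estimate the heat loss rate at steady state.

Treating each layer as a thermal resistance in series:
R_stainless steel = L/(kA) = 0.0038/(15.4×32.1) = 7.687×10^-6 K/W
R_cellular glass = L/(kA) = 0.13/(0.0548×32.1) = 0.0739 K/W
R_outer film = 1/(h_o·A) = 1/(16.1×32.1) = 0.001935 K/W
R_total = 0.07584 K/W
Q = ΔT / R_total = 18 / 0.07584

Q ≈ 237 W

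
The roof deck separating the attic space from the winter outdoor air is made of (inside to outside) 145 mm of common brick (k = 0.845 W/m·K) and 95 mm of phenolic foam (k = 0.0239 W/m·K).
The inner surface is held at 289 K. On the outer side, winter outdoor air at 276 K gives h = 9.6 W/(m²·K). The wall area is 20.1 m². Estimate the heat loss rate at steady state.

Using the resistance-network approach (series):
R_common brick = L/(kA) = 0.145/(0.845×20.1) = 0.008537 K/W
R_phenolic foam = L/(kA) = 0.095/(0.0239×20.1) = 0.1978 K/W
R_outer film = 1/(h_o·A) = 1/(9.6×20.1) = 0.005182 K/W
R_total = 0.2115 K/W
Q = ΔT / R_total = 13 / 0.2115

Q ≈ 61.5 W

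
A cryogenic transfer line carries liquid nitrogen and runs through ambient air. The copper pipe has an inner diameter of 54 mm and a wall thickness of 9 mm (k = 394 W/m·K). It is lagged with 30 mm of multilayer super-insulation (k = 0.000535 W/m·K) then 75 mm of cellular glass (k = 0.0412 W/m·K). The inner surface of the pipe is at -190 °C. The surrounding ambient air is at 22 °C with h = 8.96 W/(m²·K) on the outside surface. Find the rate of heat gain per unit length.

Cylindrical conduction, so R = ln(r₂/r₁)/(2πkL) per layer, in series:
R_copper pipe wall = ln(36/27)/(2π×394×1) = 1.162×10^-4 K/W
R_multilayer super-insulation = ln(66/36)/(2π×0.000535×1) = 180.3 K/W
R_cellular glass = ln(141/66)/(2π×0.0412×1) = 2.932 K/W
R_outer film = 1/(h_o·2πr_oL) = 1/(8.96×2π×0.141×1) = 0.126 K/W
R_total = 183.4 K/W
Q = ΔT/R_total = 212/183.4

q′ ≈ 1.16 W/m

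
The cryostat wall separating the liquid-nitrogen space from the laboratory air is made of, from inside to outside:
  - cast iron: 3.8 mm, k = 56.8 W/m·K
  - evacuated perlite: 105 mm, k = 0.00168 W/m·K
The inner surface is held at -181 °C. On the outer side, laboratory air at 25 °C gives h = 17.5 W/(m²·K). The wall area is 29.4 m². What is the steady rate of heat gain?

Model the wall as resistances in series:
R_cast iron = L/(kA) = 0.0038/(56.8×29.4) = 2.276×10^-6 K/W
R_evacuated perlite = L/(kA) = 0.105/(0.00168×29.4) = 2.126 K/W
R_outer film = 1/(h_o·A) = 1/(17.5×29.4) = 0.001944 K/W
R_total = 2.128 K/W
Q = ΔT / R_total = 206 / 2.128

Q ≈ 96.8 W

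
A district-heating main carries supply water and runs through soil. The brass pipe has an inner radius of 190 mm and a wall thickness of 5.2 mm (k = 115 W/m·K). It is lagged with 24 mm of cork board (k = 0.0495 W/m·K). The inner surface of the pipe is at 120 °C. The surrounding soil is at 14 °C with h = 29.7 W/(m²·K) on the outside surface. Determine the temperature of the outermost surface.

Radial resistances (cylindrical: R_cond = ln(r_o/r_i)/(2πkL), R_conv = 1/(h·2πrL)):
R_brass pipe wall = ln(195.2/190)/(2π×115×1) = 3.737×10^-5 K/W
R_cork board = ln(219.2/195.2)/(2π×0.0495×1) = 0.3728 K/W
R_outer film = 1/(h_o·2πr_oL) = 1/(29.7×2π×0.2192×1) = 0.02445 K/W
R_total = 0.3973 K/W
Q = ΔT/R_total = 106/0.3973
Q = 267 W/m
T_interface = T_inner − Q·ΣR(inner→interface) = 120 − 267×0.3729

T ≈ 20.5 °C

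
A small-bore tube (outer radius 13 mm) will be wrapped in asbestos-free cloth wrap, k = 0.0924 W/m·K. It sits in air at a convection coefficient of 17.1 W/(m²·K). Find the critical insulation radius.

For a cylinder r_cr = k/h = 0.0924/17.1
r_cr = 5.4 mm; since the bare radius (13 mm) is above r_cr, any added insulation will reduce heat loss.

r_cr ≈ 5.4 mm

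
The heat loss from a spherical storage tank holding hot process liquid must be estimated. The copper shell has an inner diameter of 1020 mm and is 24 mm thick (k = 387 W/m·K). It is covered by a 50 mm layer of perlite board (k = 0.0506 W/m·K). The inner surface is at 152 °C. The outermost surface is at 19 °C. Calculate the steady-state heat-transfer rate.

Each spherical layer contributes R = (1/r_i − 1/r_o)/(4πk):
R_copper shell = (1/0.51 − 1/0.534)/(4π×387) = 1.812×10^-5 K/W
R_perlite board = (1/0.534 − 1/0.584)/(4π×0.0506) = 0.2521 K/W
R_total = 0.2522 K/W
Q = ΔT/R_total = 133/0.2522

Q ≈ 527 W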